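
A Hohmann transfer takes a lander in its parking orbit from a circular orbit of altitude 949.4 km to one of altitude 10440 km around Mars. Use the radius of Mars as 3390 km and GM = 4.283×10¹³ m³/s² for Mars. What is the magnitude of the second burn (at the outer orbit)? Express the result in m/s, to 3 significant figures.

Δv ≈ 544 m/s

r₁ = 3390 + 949.4 = 4339.4 km = 4.3394×10⁶ m.
r₂ = 3390 + 10440 = 13830 km = 1.3830×10⁷ m.
Transfer ellipse a_t = (r₁ + r₂)/2 = 9.085×10⁶ m.
At r₁: circular v_c1 = √(μ/r₁) = 3142 m/s; transfer-periapsis v_p = √[μ(2/r₁ − 1/a_t)] = 3876 m/s.
At r₂: circular v_c2 = √(μ/r₂) = 1760 m/s; transfer-apoapsis v_a = √[μ(2/r₂ − 1/a_t)] = 1216 m/s.
Δv₂ = v_c2 − v_a = 543.5 m/s.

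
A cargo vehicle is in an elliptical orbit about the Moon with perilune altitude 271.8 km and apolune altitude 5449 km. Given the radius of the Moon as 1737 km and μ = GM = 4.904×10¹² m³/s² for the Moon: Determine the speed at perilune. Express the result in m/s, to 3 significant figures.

v ≈ 1950 m/s

r_p = 1737 + 271.8 = 2008.8 km = 2.0088×10⁶ m.
r_a = 1737 + 5449 = 7186.0 km = 7.1860×10⁶ m.
Semi-major axis a = (r_p + r_a)/2 = 4597.4 km = 4.597×10⁶ m.
Vis-viva: v² = μ(2/r − 1/a) = 4.904×10¹² × (9.956×10⁻⁷ − 2.175×10⁻⁷) = 3.816×10⁶ m²/s².
v = 1953 m/s.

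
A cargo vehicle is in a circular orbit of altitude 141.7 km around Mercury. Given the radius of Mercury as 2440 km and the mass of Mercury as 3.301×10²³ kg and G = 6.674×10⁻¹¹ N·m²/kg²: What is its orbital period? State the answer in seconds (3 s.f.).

T ≈ 5550 seconds

μ = GM = 6.674×10⁻¹¹ × 3.301×10²³ = 2.203×10¹³ m³/s².
r = 2440 + 141.7 = 2581.7 km = 2.5817×10⁶ m.
Kepler's third law: T = 2π√(r³/μ) = 2π√((2.582×10⁶)³ / 2.203×10¹³).
r³/μ = 7.811×10⁵ s², so T = 2π × 8.838×10² = 5.553×10³ s.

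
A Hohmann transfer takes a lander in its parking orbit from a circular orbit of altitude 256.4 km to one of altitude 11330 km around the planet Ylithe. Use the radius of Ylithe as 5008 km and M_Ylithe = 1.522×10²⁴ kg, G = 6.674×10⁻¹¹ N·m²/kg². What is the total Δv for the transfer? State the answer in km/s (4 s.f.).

Δv_total ≈ 1.762 km/s

μ = GM = 6.674×10⁻¹¹ × 1.522×10²⁴ = 1.016×10¹⁴ m³/s².
r₁ = 5008 + 256.4 = 5264.4 km = 5.2644×10⁶ m.
r₂ = 5008 + 11330 = 16338 km = 1.6338×10⁷ m.
Transfer ellipse a_t = (r₁ + r₂)/2 = 1.080×10⁷ m.
At r₁: circular v_c1 = √(μ/r₁) = 4393 m/s; transfer-periapsis v_p = √[μ(2/r₁ − 1/a_t)] = 5402 m/s.
Δv₁ = v_p − v_c1 = 1010 m/s.
At r₂: circular v_c2 = √(μ/r₂) = 2493 m/s; transfer-apoapsis v_a = √[μ(2/r₂ − 1/a_t)] = 1741 m/s.
Δv₂ = v_c2 − v_a = 752.7 m/s.
Total Δv = Δv₁ + Δv₂ = 1762 m/s = 1.762 km/s.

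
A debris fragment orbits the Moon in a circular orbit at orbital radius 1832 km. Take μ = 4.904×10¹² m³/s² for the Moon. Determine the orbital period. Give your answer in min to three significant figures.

r = 1832 km = 1.832×10⁶ m.
Kepler's third law: T = 2π√(r³/μ) = 2π√((1.832×10⁶)³ / 4.904×10¹²).
r³/μ = 1.254×10⁶ s², so T = 2π × 1.120×10³ = 7.035×10³ s.
Converting: 7.035×10³ s ÷ 60.00 = 117.3 min.

T ≈ 117 min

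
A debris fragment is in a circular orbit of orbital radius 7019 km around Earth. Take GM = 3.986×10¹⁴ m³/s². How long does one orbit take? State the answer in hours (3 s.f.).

r = 7019 km = 7.019×10⁶ m.
Kepler's third law: T = 2π√(r³/μ) = 2π√((7.019×10⁶)³ / 3.986×10¹⁴).
r³/μ = 8.675×10⁵ s², so T = 2π × 9.314×10² = 5.852×10³ s.
Converting: 5.852×10³ s ÷ 3600 = 1.626 hours.

T ≈ 1.63 hours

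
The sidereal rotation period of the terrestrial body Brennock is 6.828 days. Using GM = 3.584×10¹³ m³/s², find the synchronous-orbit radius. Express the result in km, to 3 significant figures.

r_sync ≈ 68100 km

T = 6.828 days = 5.899×10⁵ s.
A synchronous orbit has period T, so by Kepler's third law a = (μT²/4π²)^(1/3).
μT²/4π² = 3.584×10¹³ × (5.899×10⁵)² / 39.48 = 3.160×10²³ m³.
a = 6.811×10⁷ m = 68109 km.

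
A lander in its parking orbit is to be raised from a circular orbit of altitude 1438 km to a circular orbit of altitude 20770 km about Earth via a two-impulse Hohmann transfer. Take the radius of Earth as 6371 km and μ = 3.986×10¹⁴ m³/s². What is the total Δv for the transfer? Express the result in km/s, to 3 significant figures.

r₁ = 6371 + 1438 = 7809.0 km = 7.8090×10⁶ m.
r₂ = 6371 + 20770 = 27141 km = 2.7141×10⁷ m.
Transfer ellipse a_t = (r₁ + r₂)/2 = 1.748×10⁷ m.
At r₁: circular v_c1 = √(μ/r₁) = 7144 m/s; transfer-perigee v_p = √[μ(2/r₁ − 1/a_t)] = 8904 m/s.
Δv₁ = v_p − v_c1 = 1759 m/s.
At r₂: circular v_c2 = √(μ/r₂) = 3832 m/s; transfer-apogee v_a = √[μ(2/r₂ − 1/a_t)] = 2562 m/s.
Δv₂ = v_c2 − v_a = 1270 m/s.
Total Δv = Δv₁ + Δv₂ = 3030 m/s = 3.030 km/s.

Δv_total ≈ 3.03 km/s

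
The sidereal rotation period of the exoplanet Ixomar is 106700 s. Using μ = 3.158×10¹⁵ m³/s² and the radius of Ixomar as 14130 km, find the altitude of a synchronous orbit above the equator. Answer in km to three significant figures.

h_sync ≈ 82800 km

A synchronous orbit has period T, so by Kepler's third law a = (μT²/4π²)^(1/3).
μT²/4π² = 3.158×10¹⁵ × (1.067×10⁵)² / 39.48 = 9.107×10²³ m³.
a = 9.693×10⁷ m = 96930 km.
Altitude h = a − R = 96930 − 14130 = 82800 km.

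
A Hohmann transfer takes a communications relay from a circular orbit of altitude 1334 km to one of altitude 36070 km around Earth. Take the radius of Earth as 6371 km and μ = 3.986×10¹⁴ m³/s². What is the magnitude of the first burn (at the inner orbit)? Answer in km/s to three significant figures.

r₁ = 6371 + 1334 = 7705.0 km = 7.7050×10⁶ m.
r₂ = 6371 + 36070 = 42441 km = 4.2441×10⁷ m.
Transfer ellipse a_t = (r₁ + r₂)/2 = 2.507×10⁷ m.
At r₁: circular v_c1 = √(μ/r₁) = 7193 m/s; transfer-perigee v_p = √[μ(2/r₁ − 1/a_t)] = 9358 m/s.
Δv₁ = v_p − v_c1 = 2165 m/s.
= 2.165 km/s.

Δv ≈ 2.17 km/s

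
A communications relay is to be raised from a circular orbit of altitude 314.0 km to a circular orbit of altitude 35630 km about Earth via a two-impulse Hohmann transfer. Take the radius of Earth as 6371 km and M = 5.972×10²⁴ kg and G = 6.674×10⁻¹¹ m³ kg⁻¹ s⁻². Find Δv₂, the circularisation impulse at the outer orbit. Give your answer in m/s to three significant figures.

Δv ≈ 1470 m/s

μ = GM = 6.674×10⁻¹¹ × 5.972×10²⁴ = 3.986×10¹⁴ m³/s².
r₁ = 6371 + 314.0 = 6685.0 km = 6.6850×10⁶ m.
r₂ = 6371 + 35630 = 42001 km = 4.2001×10⁷ m.
Transfer ellipse a_t = (r₁ + r₂)/2 = 2.434×10⁷ m.
At r₁: circular v_c1 = √(μ/r₁) = 7722 m/s; transfer-perigee v_p = √[μ(2/r₁ − 1/a_t)] = 10140 m/s.
At r₂: circular v_c2 = √(μ/r₂) = 3081 m/s; transfer-apogee v_a = √[μ(2/r₂ − 1/a_t)] = 1614 m/s.
Δv₂ = v_c2 − v_a = 1466 m/s.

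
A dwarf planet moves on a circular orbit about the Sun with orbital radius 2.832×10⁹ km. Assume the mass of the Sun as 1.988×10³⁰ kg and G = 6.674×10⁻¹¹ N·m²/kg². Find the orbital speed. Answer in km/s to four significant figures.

v ≈ 6.845 km/s

μ = GM = 6.674×10⁻¹¹ × 1.988×10³⁰ = 1.327×10²⁰ m³/s².
r = 2.832×10⁹ km = 2.832×10¹² m.
For a circular orbit v = √(μ/r) = √(1.327×10²⁰ / 2.832×10¹²) = √(4.685×10⁷) = 6845 m/s.
That is 6.845 km/s.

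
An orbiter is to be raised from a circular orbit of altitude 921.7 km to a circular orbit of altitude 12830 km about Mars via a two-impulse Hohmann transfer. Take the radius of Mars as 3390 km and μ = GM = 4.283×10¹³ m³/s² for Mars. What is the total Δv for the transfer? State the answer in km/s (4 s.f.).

r₁ = 3390 + 921.7 = 4311.7 km = 4.3117×10⁶ m.
r₂ = 3390 + 12830 = 16220 km = 1.6220×10⁷ m.
Transfer ellipse a_t = (r₁ + r₂)/2 = 1.027×10⁷ m.
At r₁: circular v_c1 = √(μ/r₁) = 3152 m/s; transfer-periapsis v_p = √[μ(2/r₁ − 1/a_t)] = 3962 m/s.
Δv₁ = v_p − v_c1 = 809.9 m/s.
At r₂: circular v_c2 = √(μ/r₂) = 1625 m/s; transfer-apoapsis v_a = √[μ(2/r₂ − 1/a_t)] = 1053 m/s.
Δv₂ = v_c2 − v_a = 571.9 m/s.
Total Δv = Δv₁ + Δv₂ = 1382 m/s = 1.382 km/s.

Δv_total ≈ 1.382 km/s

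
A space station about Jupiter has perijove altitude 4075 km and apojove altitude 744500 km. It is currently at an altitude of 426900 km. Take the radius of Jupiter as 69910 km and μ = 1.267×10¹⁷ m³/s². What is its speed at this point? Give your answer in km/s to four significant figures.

r_p = 69910 + 4075 = 73985 km = 7.3985×10⁷ m.
r_a = 69910 + 744500 = 814410 km = 8.1441×10⁸ m.
r = 69910 + 426900 = 4.9681×10⁵ km = 4.968×10⁸ m.
Semi-major axis a = (r_p + r_a)/2 = 4.4420×10⁵ km = 4.442×10⁸ m.
Vis-viva: v² = μ(2/r − 1/a) = 1.267×10¹⁷ × (4.026×10⁻⁹ − 2.251×10⁻⁹) = 2.248×10⁸ m²/s².
v = 14990 m/s = 14.99 km/s.

v ≈ 14.99 km/s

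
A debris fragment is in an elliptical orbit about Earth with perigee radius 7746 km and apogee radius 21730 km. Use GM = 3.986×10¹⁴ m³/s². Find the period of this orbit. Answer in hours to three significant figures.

T ≈ 4.95 hours

Semi-major axis a = (r_p + r_a)/2 = (7746.0 + 21730)/2 = 14738 km = 1.474×10⁷ m.
By Kepler's third law T = 2π√(a³/μ) = 2π × 2.834×10³ = 1.781×10⁴ s.
= 4.946 hours.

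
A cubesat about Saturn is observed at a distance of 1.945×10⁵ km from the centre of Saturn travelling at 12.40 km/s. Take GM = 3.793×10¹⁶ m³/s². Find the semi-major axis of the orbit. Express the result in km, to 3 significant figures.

r = 1.945×10⁸ m.
Vis-viva rearranged: 1/a = 2/r − v²/μ = 1.028×10⁻⁸ − 4.054×10⁻⁹ = 6.229×10⁻⁹ m⁻¹.
a = 1.605×10⁸ m = 1.6054×10⁵ km.

a ≈ 1.61×10⁵ km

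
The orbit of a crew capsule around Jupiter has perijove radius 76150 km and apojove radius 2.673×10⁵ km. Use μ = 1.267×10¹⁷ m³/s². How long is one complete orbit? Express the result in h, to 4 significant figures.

Semi-major axis a = (r_p + r_a)/2 = (76150 + 2.6730×10⁵)/2 = 1.7172×10⁵ km = 1.717×10⁸ m.
By Kepler's third law T = 2π√(a³/μ) = 2π × 6.322×10³ = 3.972×10⁴ s.
= 11.03 h.

T ≈ 11.03 h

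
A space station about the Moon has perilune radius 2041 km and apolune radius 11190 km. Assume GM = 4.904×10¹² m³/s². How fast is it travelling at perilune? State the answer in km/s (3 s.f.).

v ≈ 2.02 km/s

Semi-major axis a = (r_p + r_a)/2 = 6615.5 km = 6.616×10⁶ m.
Vis-viva: v² = μ(2/r − 1/a) = 4.904×10¹² × (9.799×10⁻⁷ − 1.512×10⁻⁷) = 4.064×10⁶ m²/s².
v = 2016 m/s = 2.016 km/s.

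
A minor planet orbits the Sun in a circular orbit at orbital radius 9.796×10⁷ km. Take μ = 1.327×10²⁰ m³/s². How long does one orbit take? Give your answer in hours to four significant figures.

T ≈ 4645 hours

r = 9.796×10⁷ km = 9.796×10¹⁰ m.
Kepler's third law: T = 2π√(r³/μ) = 2π√((9.796×10¹⁰)³ / 1.327×10²⁰).
r³/μ = 7.084×10¹² s², so T = 2π × 2.662×10⁶ = 1.672×10⁷ s.
Converting: 1.672×10⁷ s ÷ 3600 = 4645 hours.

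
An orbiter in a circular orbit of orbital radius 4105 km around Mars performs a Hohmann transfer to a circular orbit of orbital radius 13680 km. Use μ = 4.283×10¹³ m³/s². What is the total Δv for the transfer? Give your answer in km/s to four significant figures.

r₁ = 4105 km = 4.105×10⁶ m.
r₂ = 13680 km = 1.368×10⁷ m.
Transfer ellipse a_t = (r₁ + r₂)/2 = 8.892×10⁶ m.
At r₁: circular v_c1 = √(μ/r₁) = 3230 m/s; transfer-periapsis v_p = √[μ(2/r₁ − 1/a_t)] = 4006 m/s.
Δv₁ = v_p − v_c1 = 776.2 m/s.
At r₂: circular v_c2 = √(μ/r₂) = 1769 m/s; transfer-apoapsis v_a = √[μ(2/r₂ − 1/a_t)] = 1202 m/s.
Δv₂ = v_c2 − v_a = 567.2 m/s.
Total Δv = Δv₁ + Δv₂ = 1343 m/s = 1.343 km/s.

Δv_total ≈ 1.343 km/s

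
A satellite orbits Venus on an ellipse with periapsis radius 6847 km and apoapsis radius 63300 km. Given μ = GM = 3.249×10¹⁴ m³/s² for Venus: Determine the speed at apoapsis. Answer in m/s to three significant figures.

v ≈ 1000 m/s

Semi-major axis a = (r_p + r_a)/2 = 35074 km = 3.507×10⁷ m.
Vis-viva: v² = μ(2/r − 1/a) = 3.249×10¹⁴ × (3.160×10⁻⁸ − 2.851×10⁻⁸) = 1.002×10⁶ m²/s².
v = 1001 m/s.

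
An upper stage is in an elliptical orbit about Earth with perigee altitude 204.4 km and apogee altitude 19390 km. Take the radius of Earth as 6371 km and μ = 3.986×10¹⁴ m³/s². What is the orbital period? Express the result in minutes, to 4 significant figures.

T ≈ 341.0 minutes

r_p = 6371 + 204.4 = 6575.4 km = 6.5754×10⁶ m.
r_a = 6371 + 19390 = 25761 km = 2.5761×10⁷ m.
Semi-major axis a = (r_p + r_a)/2 = (6575.4 + 25761)/2 = 16168 km = 1.617×10⁷ m.
By Kepler's third law T = 2π√(a³/μ) = 2π × 3.256×10³ = 2.046×10⁴ s.
= 341.0 minutes.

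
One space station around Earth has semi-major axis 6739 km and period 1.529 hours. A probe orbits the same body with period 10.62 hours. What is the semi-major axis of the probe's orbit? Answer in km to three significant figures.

Kepler's third law: a³ ∝ T², so a₂ = a₁ (T₂/T₁)^(2/3).
T₂/T₁ = 6.946, (T₂/T₁)^(2/3) = 3.640.
a₂ = 6739 × 3.640 = 24530 km.

a₂ ≈ 24500 km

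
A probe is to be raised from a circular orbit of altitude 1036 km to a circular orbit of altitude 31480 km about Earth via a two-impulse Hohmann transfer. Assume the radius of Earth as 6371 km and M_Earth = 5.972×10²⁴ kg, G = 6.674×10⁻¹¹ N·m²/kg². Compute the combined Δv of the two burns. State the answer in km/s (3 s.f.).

Δv_total ≈ 3.54 km/s

μ = GM = 6.674×10⁻¹¹ × 5.972×10²⁴ = 3.986×10¹⁴ m³/s².
r₁ = 6371 + 1036 = 7407.0 km = 7.4070×10⁶ m.
r₂ = 6371 + 31480 = 37851 km = 3.7851×10⁷ m.
Transfer ellipse a_t = (r₁ + r₂)/2 = 2.263×10⁷ m.
At r₁: circular v_c1 = √(μ/r₁) = 7336 m/s; transfer-perigee v_p = √[μ(2/r₁ − 1/a_t)] = 9487 m/s.
Δv₁ = v_p − v_c1 = 2152 m/s.
At r₂: circular v_c2 = √(μ/r₂) = 3245 m/s; transfer-apogee v_a = √[μ(2/r₂ − 1/a_t)] = 1857 m/s.
Δv₂ = v_c2 − v_a = 1388 m/s.
Total Δv = Δv₁ + Δv₂ = 3540 m/s = 3.540 km/s.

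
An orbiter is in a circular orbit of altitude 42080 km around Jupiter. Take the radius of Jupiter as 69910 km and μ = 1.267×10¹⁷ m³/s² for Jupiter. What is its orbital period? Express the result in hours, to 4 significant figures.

T ≈ 5.811 hours

r = 69910 + 42080 = 111990 km = 1.1199×10⁸ m.
Kepler's third law: T = 2π√(r³/μ) = 2π√((1.120×10⁸)³ / 1.267×10¹⁷).
r³/μ = 1.109×10⁷ s², so T = 2π × 3.330×10³ = 2.092×10⁴ s.
Converting: 2.092×10⁴ s ÷ 3600 = 5.811 hours.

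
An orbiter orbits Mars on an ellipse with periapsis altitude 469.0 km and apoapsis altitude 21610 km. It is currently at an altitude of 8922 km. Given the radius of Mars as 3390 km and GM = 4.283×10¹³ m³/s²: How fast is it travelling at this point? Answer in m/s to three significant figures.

r_p = 3390 + 469.0 = 3859.0 km = 3.8590×10⁶ m.
r_a = 3390 + 21610 = 25000 km = 2.5000×10⁷ m.
r = 3390 + 8922 = 12312 km = 1.231×10⁷ m.
Semi-major axis a = (r_p + r_a)/2 = 14430 km = 1.443×10⁷ m.
Vis-viva: v² = μ(2/r − 1/a) = 4.283×10¹³ × (1.624×10⁻⁷ − 6.930×10⁻⁸) = 3.989×10⁶ m²/s².
v = 1997 m/s.

v ≈ 2000 m/s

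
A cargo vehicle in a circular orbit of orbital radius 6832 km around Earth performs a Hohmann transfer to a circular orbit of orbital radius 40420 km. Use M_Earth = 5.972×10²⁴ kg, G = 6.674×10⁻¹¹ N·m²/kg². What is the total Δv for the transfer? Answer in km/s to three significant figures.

Δv_total ≈ 3.80 km/s

μ = GM = 6.674×10⁻¹¹ × 5.972×10²⁴ = 3.986×10¹⁴ m³/s².
r₁ = 6832 km = 6.832×10⁶ m.
r₂ = 40420 km = 4.042×10⁷ m.
Transfer ellipse a_t = (r₁ + r₂)/2 = 2.363×10⁷ m.
At r₁: circular v_c1 = √(μ/r₁) = 7638 m/s; transfer-perigee v_p = √[μ(2/r₁ − 1/a_t)] = 9990 m/s.
Δv₁ = v_p − v_c1 = 2352 m/s.
At r₂: circular v_c2 = √(μ/r₂) = 3140 m/s; transfer-apogee v_a = √[μ(2/r₂ − 1/a_t)] = 1689 m/s.
Δv₂ = v_c2 − v_a = 1452 m/s.
Total Δv = Δv₁ + Δv₂ = 3804 m/s = 3.804 km/s.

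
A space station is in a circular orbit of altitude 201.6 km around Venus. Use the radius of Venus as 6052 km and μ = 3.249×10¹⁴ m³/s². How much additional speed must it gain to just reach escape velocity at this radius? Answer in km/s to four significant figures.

r = 6052 + 201.6 = 6253.6 km = 6.2536×10⁶ m.
Circular speed v_c = √(μ/r) = 7208 m/s.
Escape speed v_esc = √(2μ/r) = √2 × v_c = 10190 m/s.
Δv = v_esc − v_c = 2986 m/s = 2.986 km/s.

Δv ≈ 2.986 km/s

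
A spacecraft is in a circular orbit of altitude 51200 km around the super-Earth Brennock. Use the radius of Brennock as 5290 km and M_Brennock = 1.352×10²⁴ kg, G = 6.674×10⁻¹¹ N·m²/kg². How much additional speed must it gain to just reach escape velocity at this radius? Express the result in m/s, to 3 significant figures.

Δv ≈ 524 m/s

μ = GM = 6.674×10⁻¹¹ × 1.352×10²⁴ = 9.023×10¹³ m³/s².
r = 5290 + 51200 = 56490 km = 5.6490×10⁷ m.
Circular speed v_c = √(μ/r) = 1264 m/s.
Escape speed v_esc = √(2μ/r) = √2 × v_c = 1787 m/s.
Δv = v_esc − v_c = 523.5 m/s.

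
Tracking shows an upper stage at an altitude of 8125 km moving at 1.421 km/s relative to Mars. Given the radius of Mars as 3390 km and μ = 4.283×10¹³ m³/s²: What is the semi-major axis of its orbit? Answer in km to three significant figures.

a ≈ 7900 km

r = 3390 + 8125 = 11515 km = 1.152×10⁷ m.
Specific orbital energy ε = v²/2 − μ/r = (1421)²/2 − 4.283×10¹³/1.152×10⁷ = -2.710×10⁶ J/kg.
Since ε = −μ/(2a), a = −μ/(2ε) = 7.903×10⁶ m = 7902.6 km.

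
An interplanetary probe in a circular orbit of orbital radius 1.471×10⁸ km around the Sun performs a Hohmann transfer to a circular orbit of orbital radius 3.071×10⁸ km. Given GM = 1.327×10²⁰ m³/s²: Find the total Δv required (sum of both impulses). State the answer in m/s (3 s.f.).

r₁ = 1.471×10⁸ km = 1.471×10¹¹ m.
r₂ = 3.071×10⁸ km = 3.071×10¹¹ m.
Transfer ellipse a_t = (r₁ + r₂)/2 = 2.271×10¹¹ m.
At r₁: circular v_c1 = √(μ/r₁) = 30040 m/s; transfer-perihelion v_p = √[μ(2/r₁ − 1/a_t)] = 34930 m/s.
Δv₁ = v_p − v_c1 = 4892 m/s.
At r₂: circular v_c2 = √(μ/r₂) = 20790 m/s; transfer-aphelion v_a = √[μ(2/r₂ − 1/a_t)] = 16730 m/s.
Δv₂ = v_c2 − v_a = 4057 m/s.
Total Δv = Δv₁ + Δv₂ = 8949 m/s.

Δv_total ≈ 8950 m/s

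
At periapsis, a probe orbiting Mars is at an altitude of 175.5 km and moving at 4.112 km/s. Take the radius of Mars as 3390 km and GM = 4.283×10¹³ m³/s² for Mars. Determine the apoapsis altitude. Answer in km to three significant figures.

apoapsis altitude ≈ 5080 km

r_p = 3390 + 175.5 = 3565.5 km = 3.566×10⁶ m.
Specific energy ε = v²/2 − μ/r = -3.558×10⁶ J/kg, so a = −μ/(2ε) = 6.019×10⁶ m.
The apsides satisfy r_p + r_a = 2a, so the apoapsis radius is 2a − r_p = 8.472×10⁶ m = 8471.9 km.
Apoapsis altitude = 8471.9 − 3390 = 5081.9 km.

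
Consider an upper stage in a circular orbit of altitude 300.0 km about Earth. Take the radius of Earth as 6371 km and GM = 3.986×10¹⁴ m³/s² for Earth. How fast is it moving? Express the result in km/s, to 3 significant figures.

v ≈ 7.73 km/s

r = 6371 + 300.0 = 6671.0 km = 6.6710×10⁶ m.
For a circular orbit v = √(μ/r) = √(3.986×10¹⁴ / 6.671×10⁶) = √(5.975×10⁷) = 7730 m/s.
That is 7.730 km/s.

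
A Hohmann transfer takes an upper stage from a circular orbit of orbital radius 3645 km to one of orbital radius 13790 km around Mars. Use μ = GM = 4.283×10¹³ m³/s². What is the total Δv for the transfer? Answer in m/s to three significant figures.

Δv_total ≈ 1510 m/s

r₁ = 3645 km = 3.645×10⁶ m.
r₂ = 13790 km = 1.379×10⁷ m.
Transfer ellipse a_t = (r₁ + r₂)/2 = 8.718×10⁶ m.
At r₁: circular v_c1 = √(μ/r₁) = 3428 m/s; transfer-periapsis v_p = √[μ(2/r₁ − 1/a_t)] = 4311 m/s.
Δv₁ = v_p − v_c1 = 883.5 m/s.
At r₂: circular v_c2 = √(μ/r₂) = 1762 m/s; transfer-apoapsis v_a = √[μ(2/r₂ − 1/a_t)] = 1140 m/s.
Δv₂ = v_c2 − v_a = 622.8 m/s.
Total Δv = Δv₁ + Δv₂ = 1506 m/s.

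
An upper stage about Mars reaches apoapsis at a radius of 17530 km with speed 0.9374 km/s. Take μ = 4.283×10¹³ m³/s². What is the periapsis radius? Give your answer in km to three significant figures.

r_a = 1.753×10⁷ m.
Specific energy ε = v²/2 − μ/r = -2.004×10⁶ J/kg, so a = −μ/(2ε) = 1.069×10⁷ m.
The apsides satisfy r_p + r_a = 2a, so the periapsis radius is 2a − r_a = 3.844×10⁶ m = 3843.5 km.

periapsis radius ≈ 3840 km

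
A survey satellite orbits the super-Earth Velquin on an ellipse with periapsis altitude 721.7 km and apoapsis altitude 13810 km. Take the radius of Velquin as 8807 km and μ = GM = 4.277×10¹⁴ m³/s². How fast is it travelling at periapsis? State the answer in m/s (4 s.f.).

v ≈ 7947 m/s

r_p = 8807 + 721.7 = 9528.7 km = 9.5287×10⁶ m.
r_a = 8807 + 13810 = 22617 km = 2.2617×10⁷ m.
Semi-major axis a = (r_p + r_a)/2 = 16073 km = 1.607×10⁷ m.
Vis-viva: v² = μ(2/r − 1/a) = 4.277×10¹⁴ × (2.099×10⁻⁷ − 6.222×10⁻⁸) = 6.316×10⁷ m²/s².
v = 7947 m/s.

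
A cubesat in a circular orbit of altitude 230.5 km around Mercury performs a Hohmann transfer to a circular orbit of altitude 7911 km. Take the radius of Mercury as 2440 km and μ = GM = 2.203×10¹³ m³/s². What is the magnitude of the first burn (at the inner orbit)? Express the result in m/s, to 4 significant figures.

r₁ = 2440 + 230.5 = 2670.5 km = 2.6705×10⁶ m.
r₂ = 2440 + 7911 = 10351 km = 1.0351×10⁷ m.
Transfer ellipse a_t = (r₁ + r₂)/2 = 6.511×10⁶ m.
At r₁: circular v_c1 = √(μ/r₁) = 2872 m/s; transfer-periherm v_p = √[μ(2/r₁ − 1/a_t)] = 3621 m/s.
Δv₁ = v_p − v_c1 = 749.3 m/s.

Δv ≈ 749.3 m/s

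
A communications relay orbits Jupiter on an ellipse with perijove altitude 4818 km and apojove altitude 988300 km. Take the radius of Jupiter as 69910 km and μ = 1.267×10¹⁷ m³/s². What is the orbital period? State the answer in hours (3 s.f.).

T ≈ 66.1 hours

r_p = 69910 + 4818 = 74728 km = 7.4728×10⁷ m.
r_a = 69910 + 988300 = 1058200 km = 1.0582×10⁹ m.
Semi-major axis a = (r_p + r_a)/2 = (74728 + 1.0582×10⁶)/2 = 5.6647×10⁵ km = 5.665×10⁸ m.
By Kepler's third law T = 2π√(a³/μ) = 2π × 3.788×10⁴ = 2.380×10⁵ s.
= 66.11 hours.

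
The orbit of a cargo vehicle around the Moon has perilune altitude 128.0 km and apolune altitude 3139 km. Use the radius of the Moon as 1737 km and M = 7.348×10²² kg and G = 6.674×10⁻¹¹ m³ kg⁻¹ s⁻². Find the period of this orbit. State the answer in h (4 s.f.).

μ = GM = 6.674×10⁻¹¹ × 7.348×10²² = 4.904×10¹² m³/s².
r_p = 1737 + 128.0 = 1865.0 km = 1.8650×10⁶ m.
r_a = 1737 + 3139 = 4876.0 km = 4.8760×10⁶ m.
Semi-major axis a = (r_p + r_a)/2 = (1865.0 + 4876.0)/2 = 3370.5 km = 3.370×10⁶ m.
By Kepler's third law T = 2π√(a³/μ) = 2π × 2.794×10³ = 1.756×10⁴ s.
= 4.877 h.

T ≈ 4.877 h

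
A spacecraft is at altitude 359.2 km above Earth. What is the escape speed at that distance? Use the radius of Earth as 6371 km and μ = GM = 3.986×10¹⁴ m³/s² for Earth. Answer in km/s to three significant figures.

r = 6371 + 359.2 = 6730.2 km = 6.7302×10⁶ m.
Escape speed v_esc = √(2μ/r) = √(2 × 3.986×10¹⁴ / 6.730×10⁶) = √(1.185×10⁸) = 10880 m/s.
= 10.88 km/s.

v_esc ≈ 10.9 km/s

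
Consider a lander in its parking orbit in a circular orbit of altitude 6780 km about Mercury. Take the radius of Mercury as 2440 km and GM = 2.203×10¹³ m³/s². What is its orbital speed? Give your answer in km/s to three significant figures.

r = 2440 + 6780 = 9220.0 km = 9.2200×10⁶ m.
For a circular orbit v = √(μ/r) = √(2.203×10¹³ / 9.220×10⁶) = √(2.389×10⁶) = 1546 m/s.
That is 1.546 km/s.

v ≈ 1.55 km/s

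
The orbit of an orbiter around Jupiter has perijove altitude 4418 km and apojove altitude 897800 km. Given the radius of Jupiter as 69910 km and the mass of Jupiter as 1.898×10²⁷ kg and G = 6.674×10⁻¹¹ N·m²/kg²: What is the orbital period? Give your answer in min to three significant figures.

T ≈ 3500 min

μ = GM = 6.674×10⁻¹¹ × 1.898×10²⁷ = 1.267×10¹⁷ m³/s².
r_p = 69910 + 4418 = 74328 km = 7.4328×10⁷ m.
r_a = 69910 + 897800 = 967710 km = 9.6771×10⁸ m.
Semi-major axis a = (r_p + r_a)/2 = (74328 + 9.6771×10⁵)/2 = 5.2102×10⁵ km = 5.210×10⁸ m.
By Kepler's third law T = 2π√(a³/μ) = 2π × 3.341×10⁴ = 2.100×10⁵ s.
= 3499 min.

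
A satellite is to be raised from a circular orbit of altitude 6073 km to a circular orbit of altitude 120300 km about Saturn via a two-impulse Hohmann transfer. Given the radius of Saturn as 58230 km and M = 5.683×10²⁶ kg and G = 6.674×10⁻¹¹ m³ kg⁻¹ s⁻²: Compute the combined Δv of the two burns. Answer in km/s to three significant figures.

μ = GM = 6.674×10⁻¹¹ × 5.683×10²⁶ = 3.793×10¹⁶ m³/s².
r₁ = 58230 + 6073 = 64303 km = 6.4303×10⁷ m.
r₂ = 58230 + 120300 = 178530 km = 1.7853×10⁸ m.
Transfer ellipse a_t = (r₁ + r₂)/2 = 1.214×10⁸ m.
At r₁: circular v_c1 = √(μ/r₁) = 24290 m/s; transfer-perikrone v_p = √[μ(2/r₁ − 1/a_t)] = 29450 m/s.
Δv₁ = v_p − v_c1 = 5163 m/s.
At r₂: circular v_c2 = √(μ/r₂) = 14580 m/s; transfer-apokrone v_a = √[μ(2/r₂ − 1/a_t)] = 10610 m/s.
Δv₂ = v_c2 − v_a = 3968 m/s.
Total Δv = Δv₁ + Δv₂ = 9132 m/s = 9.132 km/s.

Δv_total ≈ 9.13 km/s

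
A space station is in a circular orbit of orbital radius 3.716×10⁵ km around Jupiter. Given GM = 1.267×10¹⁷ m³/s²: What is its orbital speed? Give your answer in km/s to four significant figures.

r = 3.716×10⁵ km = 3.716×10⁸ m.
For a circular orbit v = √(μ/r) = √(1.267×10¹⁷ / 3.716×10⁸) = √(3.410×10⁸) = 18470 m/s.
That is 18.47 km/s.

v ≈ 18.47 km/s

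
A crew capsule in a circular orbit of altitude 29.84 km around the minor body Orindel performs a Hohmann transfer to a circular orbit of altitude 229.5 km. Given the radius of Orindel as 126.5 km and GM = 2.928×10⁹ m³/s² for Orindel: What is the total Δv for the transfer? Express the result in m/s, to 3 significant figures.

Δv_total ≈ 44.3 m/s

r₁ = 126.5 + 29.84 = 156.34 km = 1.5634×10⁵ m.
r₂ = 126.5 + 229.5 = 356.00 km = 3.5600×10⁵ m.
Transfer ellipse a_t = (r₁ + r₂)/2 = 2.562×10⁵ m.
At r₁: circular v_c1 = √(μ/r₁) = 136.9 m/s; transfer-periapsis v_p = √[μ(2/r₁ − 1/a_t)] = 161.3 m/s.
Δv₁ = v_p − v_c1 = 24.48 m/s.
At r₂: circular v_c2 = √(μ/r₂) = 90.69 m/s; transfer-apoapsis v_a = √[μ(2/r₂ − 1/a_t)] = 70.85 m/s.
Δv₂ = v_c2 − v_a = 19.84 m/s.
Total Δv = Δv₁ + Δv₂ = 44.32 m/s.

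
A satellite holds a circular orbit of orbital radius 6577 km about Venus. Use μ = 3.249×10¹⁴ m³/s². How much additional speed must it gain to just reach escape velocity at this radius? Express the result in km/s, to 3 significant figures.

r = 6577 km = 6.577×10⁶ m.
Circular speed v_c = √(μ/r) = 7028 m/s.
Escape speed v_esc = √(2μ/r) = √2 × v_c = 9940 m/s.
Δv = v_esc − v_c = 2911 m/s = 2.911 km/s.

Δv ≈ 2.91 km/s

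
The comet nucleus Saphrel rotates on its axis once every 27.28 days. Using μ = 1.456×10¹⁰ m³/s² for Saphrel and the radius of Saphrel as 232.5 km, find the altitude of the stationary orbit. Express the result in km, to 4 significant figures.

h_sync ≈ 12470 km

T = 27.28 days = 2.357×10⁶ s.
A synchronous orbit has period T, so by Kepler's third law a = (μT²/4π²)^(1/3).
μT²/4π² = 1.456×10¹⁰ × (2.357×10⁶)² / 39.48 = 2.049×10²¹ m³.
a = 1.270×10⁷ m = 12701 km.
Altitude h = a − R = 12701 − 232.5 = 12469 km.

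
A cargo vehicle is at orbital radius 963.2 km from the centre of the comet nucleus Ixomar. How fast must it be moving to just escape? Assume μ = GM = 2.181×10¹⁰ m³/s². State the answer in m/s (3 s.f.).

v_esc ≈ 213 m/s

r = 963.2 km = 9.632×10⁵ m.
Escape speed v_esc = √(2μ/r) = √(2 × 2.181×10¹⁰ / 9.632×10⁵) = √(4.529×10⁴) = 212.8 m/s.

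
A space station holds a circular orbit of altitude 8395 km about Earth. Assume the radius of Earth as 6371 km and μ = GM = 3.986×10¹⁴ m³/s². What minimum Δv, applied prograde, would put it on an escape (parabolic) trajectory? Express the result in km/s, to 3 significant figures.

r = 6371 + 8395 = 14766 km = 1.4766×10⁷ m.
Circular speed v_c = √(μ/r) = 5196 m/s.
Escape speed v_esc = √(2μ/r) = √2 × v_c = 7348 m/s.
Δv = v_esc − v_c = 2152 m/s = 2.152 km/s.

Δv ≈ 2.15 km/s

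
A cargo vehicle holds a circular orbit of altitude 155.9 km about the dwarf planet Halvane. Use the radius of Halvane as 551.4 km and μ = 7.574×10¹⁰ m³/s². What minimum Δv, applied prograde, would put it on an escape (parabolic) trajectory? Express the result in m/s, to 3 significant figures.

Δv ≈ 136 m/s

r = 551.4 + 155.9 = 707.30 km = 7.0730×10⁵ m.
Circular speed v_c = √(μ/r) = 327.2 m/s.
Escape speed v_esc = √(2μ/r) = √2 × v_c = 462.8 m/s.
Δv = v_esc − v_c = 135.5 m/s.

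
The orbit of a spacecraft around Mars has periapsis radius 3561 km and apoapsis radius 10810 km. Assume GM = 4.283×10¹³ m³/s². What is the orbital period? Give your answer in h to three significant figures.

T ≈ 5.14 h

Semi-major axis a = (r_p + r_a)/2 = (3561.0 + 10810)/2 = 7185.5 km = 7.186×10⁶ m.
By Kepler's third law T = 2π√(a³/μ) = 2π × 2.943×10³ = 1.849×10⁴ s.
= 5.137 h.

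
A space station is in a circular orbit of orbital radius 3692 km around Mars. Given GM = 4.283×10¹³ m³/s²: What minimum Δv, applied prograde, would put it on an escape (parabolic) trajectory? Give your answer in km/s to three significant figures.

r = 3692 km = 3.692×10⁶ m.
Circular speed v_c = √(μ/r) = 3406 m/s.
Escape speed v_esc = √(2μ/r) = √2 × v_c = 4817 m/s.
Δv = v_esc − v_c = 1411 m/s = 1.411 km/s.

Δv ≈ 1.41 km/s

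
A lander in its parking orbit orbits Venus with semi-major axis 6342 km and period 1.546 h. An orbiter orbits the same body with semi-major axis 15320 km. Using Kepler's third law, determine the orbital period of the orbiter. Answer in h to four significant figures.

Kepler's third law: T² ∝ a³, so T₂ = T₁ (a₂/a₁)^(3/2).
a₂/a₁ = 2.416, (a₂/a₁)^(3/2) = 3.754.
T₂ = 1.546 × 3.754 = 5.804 h.

T₂ ≈ 5.804 h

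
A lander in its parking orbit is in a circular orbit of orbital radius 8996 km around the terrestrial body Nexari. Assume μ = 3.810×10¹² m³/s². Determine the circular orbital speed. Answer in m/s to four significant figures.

r = 8996 km = 8.996×10⁶ m.
For a circular orbit v = √(μ/r) = √(3.810×10¹² / 8.996×10⁶) = √(4.235×10⁵) = 650.8 m/s.

v ≈ 650.8 m/s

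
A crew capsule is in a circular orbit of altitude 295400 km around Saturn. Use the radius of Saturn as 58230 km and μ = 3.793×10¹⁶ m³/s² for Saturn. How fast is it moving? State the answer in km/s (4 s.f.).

v ≈ 10.36 km/s

r = 58230 + 295400 = 353630 km = 3.5363×10⁸ m.
For a circular orbit v = √(μ/r) = √(3.793×10¹⁶ / 3.536×10⁸) = √(1.073×10⁸) = 10360 m/s.
That is 10.36 km/s.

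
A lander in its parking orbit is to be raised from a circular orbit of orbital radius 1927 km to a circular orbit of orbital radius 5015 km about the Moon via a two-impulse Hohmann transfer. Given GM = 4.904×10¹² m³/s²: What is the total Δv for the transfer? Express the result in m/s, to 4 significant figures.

r₁ = 1927 km = 1.927×10⁶ m.
r₂ = 5015 km = 5.015×10⁶ m.
Transfer ellipse a_t = (r₁ + r₂)/2 = 3.471×10⁶ m.
At r₁: circular v_c1 = √(μ/r₁) = 1595 m/s; transfer-perilune v_p = √[μ(2/r₁ − 1/a_t)] = 1918 m/s.
Δv₁ = v_p − v_c1 = 322.3 m/s.
At r₂: circular v_c2 = √(μ/r₂) = 988.9 m/s; transfer-apolune v_a = √[μ(2/r₂ − 1/a_t)] = 736.8 m/s.
Δv₂ = v_c2 − v_a = 252.1 m/s.
Total Δv = Δv₁ + Δv₂ = 574.3 m/s.

Δv_total ≈ 574.3 m/s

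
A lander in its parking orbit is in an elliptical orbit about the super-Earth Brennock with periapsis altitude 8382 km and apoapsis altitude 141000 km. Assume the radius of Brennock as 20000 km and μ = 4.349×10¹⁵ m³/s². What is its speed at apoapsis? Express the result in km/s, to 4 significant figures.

v ≈ 2.845 km/s

r_p = 20000 + 8382 = 28382 km = 2.8382×10⁷ m.
r_a = 20000 + 141000 = 161000 km = 1.6100×10⁸ m.
Semi-major axis a = (r_p + r_a)/2 = 94691 km = 9.469×10⁷ m.
Vis-viva: v² = μ(2/r − 1/a) = 4.349×10¹⁵ × (1.242×10⁻⁸ − 1.056×10⁻⁸) = 8.097×10⁶ m²/s².
v = 2845 m/s = 2.845 km/s.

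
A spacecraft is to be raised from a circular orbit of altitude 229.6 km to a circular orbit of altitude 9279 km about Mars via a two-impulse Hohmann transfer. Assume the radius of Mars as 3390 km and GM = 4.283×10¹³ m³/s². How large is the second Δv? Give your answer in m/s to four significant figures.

r₁ = 3390 + 229.6 = 3619.6 km = 3.6196×10⁶ m.
r₂ = 3390 + 9279 = 12669 km = 1.2669×10⁷ m.
Transfer ellipse a_t = (r₁ + r₂)/2 = 8.144×10⁶ m.
At r₁: circular v_c1 = √(μ/r₁) = 3440 m/s; transfer-periapsis v_p = √[μ(2/r₁ − 1/a_t)] = 4290 m/s.
At r₂: circular v_c2 = √(μ/r₂) = 1839 m/s; transfer-apoapsis v_a = √[μ(2/r₂ − 1/a_t)] = 1226 m/s.
Δv₂ = v_c2 − v_a = 612.9 m/s.

Δv ≈ 612.9 m/s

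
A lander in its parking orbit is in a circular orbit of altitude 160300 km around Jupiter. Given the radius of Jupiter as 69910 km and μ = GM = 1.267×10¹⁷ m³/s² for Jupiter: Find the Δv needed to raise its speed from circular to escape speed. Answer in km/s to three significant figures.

r = 69910 + 160300 = 230210 km = 2.3021×10⁸ m.
Circular speed v_c = √(μ/r) = 23460 m/s.
Escape speed v_esc = √(2μ/r) = √2 × v_c = 33180 m/s.
Δv = v_esc − v_c = 9717 m/s = 9.717 km/s.

Δv ≈ 9.72 km/s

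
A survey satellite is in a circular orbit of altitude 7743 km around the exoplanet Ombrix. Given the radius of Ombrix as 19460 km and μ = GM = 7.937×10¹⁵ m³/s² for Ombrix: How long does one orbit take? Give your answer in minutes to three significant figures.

T ≈ 167 minutes

r = 19460 + 7743 = 27203 km = 2.7203×10⁷ m.
Kepler's third law: T = 2π√(r³/μ) = 2π√((2.720×10⁷)³ / 7.937×10¹⁵).
r³/μ = 2.536×10⁶ s², so T = 2π × 1.593×10³ = 1.001×10⁴ s.
Converting: 1.001×10⁴ s ÷ 60.00 = 166.8 minutes.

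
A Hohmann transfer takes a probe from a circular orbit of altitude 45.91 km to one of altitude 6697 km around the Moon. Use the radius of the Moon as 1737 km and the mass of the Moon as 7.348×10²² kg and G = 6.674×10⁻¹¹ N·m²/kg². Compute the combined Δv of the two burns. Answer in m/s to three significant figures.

μ = GM = 6.674×10⁻¹¹ × 7.348×10²² = 4.904×10¹² m³/s².
r₁ = 1737 + 45.91 = 1782.9 km = 1.7829×10⁶ m.
r₂ = 1737 + 6697 = 8434.0 km = 8.4340×10⁶ m.
Transfer ellipse a_t = (r₁ + r₂)/2 = 5.108×10⁶ m.
At r₁: circular v_c1 = √(μ/r₁) = 1658 m/s; transfer-perilune v_p = √[μ(2/r₁ − 1/a_t)] = 2131 m/s.
Δv₁ = v_p − v_c1 = 472.5 m/s.
At r₂: circular v_c2 = √(μ/r₂) = 762.5 m/s; transfer-apolune v_a = √[μ(2/r₂ − 1/a_t)] = 450.5 m/s.
Δv₂ = v_c2 − v_a = 312.1 m/s.
Total Δv = Δv₁ + Δv₂ = 784.6 m/s.

Δv_total ≈ 785 m/s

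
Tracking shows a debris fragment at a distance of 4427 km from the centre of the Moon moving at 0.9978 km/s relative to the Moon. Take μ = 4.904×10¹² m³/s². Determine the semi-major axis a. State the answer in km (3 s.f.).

r = 4.427×10⁶ m.
Specific orbital energy ε = v²/2 − μ/r = (997.8)²/2 − 4.904×10¹²/4.427×10⁶ = -6.099×10⁵ J/kg.
Since ε = −μ/(2a), a = −μ/(2ε) = 4.020×10⁶ m = 4020.0 km.

a ≈ 4020 km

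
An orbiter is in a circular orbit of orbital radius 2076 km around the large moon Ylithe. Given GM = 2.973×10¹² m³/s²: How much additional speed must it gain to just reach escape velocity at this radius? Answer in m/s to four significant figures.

r = 2076 km = 2.076×10⁶ m.
Circular speed v_c = √(μ/r) = 1197 m/s.
Escape speed v_esc = √(2μ/r) = √2 × v_c = 1692 m/s.
Δv = v_esc − v_c = 495.7 m/s.

Δv ≈ 495.7 m/s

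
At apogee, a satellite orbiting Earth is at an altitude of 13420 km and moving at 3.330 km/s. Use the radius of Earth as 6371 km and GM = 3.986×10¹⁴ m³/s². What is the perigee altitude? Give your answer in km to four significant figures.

perigee altitude ≈ 1147 km

r_a = 6371 + 13420 = 19791 km = 1.979×10⁷ m.
Specific energy ε = v²/2 − μ/r = -1.460×10⁷ J/kg, so a = −μ/(2ε) = 1.365×10⁷ m.
The apsides satisfy r_p + r_a = 2a, so the perigee radius is 2a − r_a = 7.518×10⁶ m = 7517.8 km.
Perigee altitude = 7517.8 − 6371 = 1146.8 km.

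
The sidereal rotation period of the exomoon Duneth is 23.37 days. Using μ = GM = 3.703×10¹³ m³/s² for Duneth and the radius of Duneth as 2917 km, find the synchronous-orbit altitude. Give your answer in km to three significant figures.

h_sync ≈ 1.53×10⁵ km

T = 23.37 days = 2.019×10⁶ s.
A synchronous orbit has period T, so by Kepler's third law a = (μT²/4π²)^(1/3).
μT²/4π² = 3.703×10¹³ × (2.019×10⁶)² / 39.48 = 3.824×10²⁴ m³.
a = 1.564×10⁸ m = 1.5638×10⁵ km.
Altitude h = a − R = 1.5638×10⁵ − 2917 = 1.5346×10⁵ km.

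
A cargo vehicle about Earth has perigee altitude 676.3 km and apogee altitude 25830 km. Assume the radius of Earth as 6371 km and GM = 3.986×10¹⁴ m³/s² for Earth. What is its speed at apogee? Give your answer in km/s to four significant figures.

v ≈ 2.108 km/s

r_p = 6371 + 676.3 = 7047.3 km = 7.0473×10⁶ m.
r_a = 6371 + 25830 = 32201 km = 3.2201×10⁷ m.
Semi-major axis a = (r_p + r_a)/2 = 19624 km = 1.962×10⁷ m.
Vis-viva: v² = μ(2/r − 1/a) = 3.986×10¹⁴ × (6.211×10⁻⁸ − 5.096×10⁻⁸) = 4.445×10⁶ m²/s².
v = 2108 m/s = 2.108 km/s.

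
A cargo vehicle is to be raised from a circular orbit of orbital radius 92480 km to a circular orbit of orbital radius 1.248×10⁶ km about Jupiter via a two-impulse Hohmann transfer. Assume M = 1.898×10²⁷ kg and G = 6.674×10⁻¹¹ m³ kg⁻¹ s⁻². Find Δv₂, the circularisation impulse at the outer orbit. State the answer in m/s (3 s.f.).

Δv ≈ 6330 m/s

μ = GM = 6.674×10⁻¹¹ × 1.898×10²⁷ = 1.267×10¹⁷ m³/s².
r₁ = 92480 km = 9.248×10⁷ m.
r₂ = 1.248×10⁶ km = 1.248×10⁹ m.
Transfer ellipse a_t = (r₁ + r₂)/2 = 6.702×10⁸ m.
At r₁: circular v_c1 = √(μ/r₁) = 37010 m/s; transfer-perijove v_p = √[μ(2/r₁ − 1/a_t)] = 50500 m/s.
At r₂: circular v_c2 = √(μ/r₂) = 10070 m/s; transfer-apojove v_a = √[μ(2/r₂ − 1/a_t)] = 3742 m/s.
Δv₂ = v_c2 − v_a = 6332 m/s.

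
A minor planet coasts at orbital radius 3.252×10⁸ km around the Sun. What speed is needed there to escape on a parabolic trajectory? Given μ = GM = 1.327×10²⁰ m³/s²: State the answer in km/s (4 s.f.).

v_esc ≈ 28.57 km/s

r = 3.252×10⁸ km = 3.252×10¹¹ m.
Escape speed v_esc = √(2μ/r) = √(2 × 1.327×10²⁰ / 3.252×10¹¹) = √(8.161×10⁸) = 28570 m/s.
= 28.57 km/s.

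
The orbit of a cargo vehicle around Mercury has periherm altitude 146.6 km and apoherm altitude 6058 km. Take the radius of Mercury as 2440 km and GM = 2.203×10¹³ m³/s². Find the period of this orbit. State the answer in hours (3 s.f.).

T ≈ 4.85 hours

r_p = 2440 + 146.6 = 2586.6 km = 2.5866×10⁶ m.
r_a = 2440 + 6058 = 8498.0 km = 8.4980×10⁶ m.
Semi-major axis a = (r_p + r_a)/2 = (2586.6 + 8498.0)/2 = 5542.3 km = 5.542×10⁶ m.
By Kepler's third law T = 2π√(a³/μ) = 2π × 2.780×10³ = 1.747×10⁴ s.
= 4.852 hours.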